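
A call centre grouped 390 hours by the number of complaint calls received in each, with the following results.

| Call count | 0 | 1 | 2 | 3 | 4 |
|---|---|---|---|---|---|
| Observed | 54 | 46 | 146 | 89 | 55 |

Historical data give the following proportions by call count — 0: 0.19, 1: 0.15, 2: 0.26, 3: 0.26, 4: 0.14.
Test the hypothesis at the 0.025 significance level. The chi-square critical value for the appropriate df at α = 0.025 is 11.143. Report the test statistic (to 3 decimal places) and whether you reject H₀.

Expected counts E_i = n·p_i: 390×0.19 = 74.1, 390×0.15 = 58.5, 390×0.26 = 101.4, 390×0.26 = 101.4, 390×0.14 = 54.6.
χ² = (54−74.1)²/74.1 + (46−58.5)²/58.5 + (146−101.4)²/101.4 + (89−101.4)²/101.4 + (55−54.6)²/54.6
   = 5.4522 + 2.6709 + 19.6170 + 1.5164 + 0.0029
Sum = 29.259
df = 4. Since 29.259 > 11.143, we reject H₀.

29.259; reject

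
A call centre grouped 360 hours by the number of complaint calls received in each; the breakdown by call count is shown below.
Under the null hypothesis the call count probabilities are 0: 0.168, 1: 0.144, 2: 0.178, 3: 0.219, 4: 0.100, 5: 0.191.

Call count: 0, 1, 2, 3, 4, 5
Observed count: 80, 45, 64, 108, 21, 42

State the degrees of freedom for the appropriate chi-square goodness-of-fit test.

There are k = 6 categories and no parameters were estimated from the data, so df = 6 − 1 = 5.

5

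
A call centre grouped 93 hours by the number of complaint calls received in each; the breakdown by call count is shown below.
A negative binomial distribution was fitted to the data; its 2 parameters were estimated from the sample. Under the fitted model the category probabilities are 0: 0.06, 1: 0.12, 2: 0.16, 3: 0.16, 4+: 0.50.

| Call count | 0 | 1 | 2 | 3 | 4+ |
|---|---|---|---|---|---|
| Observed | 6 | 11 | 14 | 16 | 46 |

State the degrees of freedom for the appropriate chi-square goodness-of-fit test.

There are k = 5 categories and 2 parameters estimated from the data, so df = 5 − 1 − 2 = 2.

2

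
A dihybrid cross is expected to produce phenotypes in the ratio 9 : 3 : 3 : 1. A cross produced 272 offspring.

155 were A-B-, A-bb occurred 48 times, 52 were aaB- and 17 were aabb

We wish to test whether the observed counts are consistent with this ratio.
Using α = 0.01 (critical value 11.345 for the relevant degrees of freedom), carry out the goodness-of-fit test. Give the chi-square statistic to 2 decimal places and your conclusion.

0.22; do not reject

Ratio total = 16. Expected counts: 272×9/16 = 153, 272×3/16 = 51, 272×3/16 = 51, 272×1/16 = 17.
χ² = (155−153)²/153 + (48−51)²/51 + (52−51)²/51 + (17−17)²/17
   = 0.026 + 0.176 + 0.020 + 0.000
Sum = 0.22
df = 3. Since 0.22 < 11.345, we do not reject H₀.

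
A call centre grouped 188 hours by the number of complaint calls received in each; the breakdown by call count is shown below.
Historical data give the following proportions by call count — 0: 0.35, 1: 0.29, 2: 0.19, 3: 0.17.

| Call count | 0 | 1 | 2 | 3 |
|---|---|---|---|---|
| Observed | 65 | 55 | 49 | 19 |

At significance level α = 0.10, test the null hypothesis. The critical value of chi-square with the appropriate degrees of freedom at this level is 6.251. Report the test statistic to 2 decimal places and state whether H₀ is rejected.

Expected counts E_i = n·p_i: 188×0.35 = 65.8, 188×0.29 = 54.52, 188×0.19 = 35.72, 188×0.17 = 31.96.
χ² = (65−65.8)²/65.8 + (55−54.52)²/54.52 + (49−35.72)²/35.72 + (19−31.96)²/31.96
   = 0.010 + 0.004 + 4.937 + 5.255
Sum = 10.21
df = 3. Since 10.21 > 6.251, we reject H₀.

10.21; reject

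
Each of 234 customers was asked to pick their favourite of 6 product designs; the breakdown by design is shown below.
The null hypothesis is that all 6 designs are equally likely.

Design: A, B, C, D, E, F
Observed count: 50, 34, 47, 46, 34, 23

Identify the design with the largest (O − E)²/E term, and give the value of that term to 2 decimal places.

Expected count for each of the 6 categories: 234/6 = 39.
A: (50 − 39)²/39 = 121/39 = 3.103
B: (34 − 39)²/39 = 25/39 = 0.641
C: (47 − 39)²/39 = 64/39 = 1.641
D: (46 − 39)²/39 = 49/39 = 1.256
E: (34 − 39)²/39 = 25/39 = 0.641
F: (23 − 39)²/39 = 256/39 = 6.564
The largest term is for F: 6.56.

F, 6.56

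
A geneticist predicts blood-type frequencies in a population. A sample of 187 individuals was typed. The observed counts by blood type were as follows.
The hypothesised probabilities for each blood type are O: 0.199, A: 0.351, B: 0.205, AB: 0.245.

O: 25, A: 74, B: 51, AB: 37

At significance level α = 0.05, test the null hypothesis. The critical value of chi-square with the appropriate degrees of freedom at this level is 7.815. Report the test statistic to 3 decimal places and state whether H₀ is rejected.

Expected counts E_i = n·p_i: 187×0.199 = 37.213, 187×0.351 = 65.637, 187×0.205 = 38.335, 187×0.245 = 45.815.
O: (25 − 37.213)²/37.213 = 149.157369/37.213 = 4.0082
A: (74 − 65.637)²/65.637 = 69.939769/65.637 = 1.0656
B: (51 − 38.335)²/38.335 = 160.402225/38.335 = 4.1842
AB: (37 − 45.815)²/45.815 = 77.704225/45.815 = 1.6960
Sum = 10.954
df = 3. Since 10.954 > 7.815, we reject H₀.

10.954; reject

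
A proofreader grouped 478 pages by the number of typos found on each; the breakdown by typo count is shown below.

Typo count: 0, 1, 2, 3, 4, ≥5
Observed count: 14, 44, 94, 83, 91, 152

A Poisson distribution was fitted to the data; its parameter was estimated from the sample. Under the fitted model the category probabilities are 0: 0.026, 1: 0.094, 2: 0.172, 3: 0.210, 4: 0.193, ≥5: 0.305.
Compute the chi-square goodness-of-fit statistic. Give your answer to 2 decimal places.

Expected counts E_i = n·p_i: 478×0.026 = 12.428, 478×0.094 = 44.932, 478×0.172 = 82.216, 478×0.210 = 100.38, 478×0.193 = 92.254, 478×0.305 = 145.79.
cat         O        E   (O−E)²/E
0          14   12.428      0.199
1          44   44.932      0.019
2          94   82.216      1.689
3          83   100.38      3.009
4          91   92.254      0.017
≥5        152   145.79      0.265
Sum = 5.20

5.20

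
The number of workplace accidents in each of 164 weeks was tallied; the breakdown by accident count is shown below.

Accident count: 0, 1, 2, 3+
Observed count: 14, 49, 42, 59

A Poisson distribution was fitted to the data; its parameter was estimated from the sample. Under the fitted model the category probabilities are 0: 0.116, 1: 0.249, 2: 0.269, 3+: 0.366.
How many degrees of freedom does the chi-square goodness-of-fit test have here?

There are k = 4 categories and 1 parameter estimated from the data, so df = 4 − 1 − 1 = 2.

2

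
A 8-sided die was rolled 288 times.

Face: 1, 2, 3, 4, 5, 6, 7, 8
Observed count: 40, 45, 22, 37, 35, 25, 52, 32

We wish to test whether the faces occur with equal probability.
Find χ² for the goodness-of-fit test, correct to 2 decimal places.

Under H₀ each category has probability 1/8, so each expected count is 288/8 = 36.
1: (40 − 36)²/36 = 16/36 = 0.444
2: (45 − 36)²/36 = 81/36 = 2.250
3: (22 − 36)²/36 = 196/36 = 5.444
4: (37 − 36)²/36 = 1/36 = 0.028
5: (35 − 36)²/36 = 1/36 = 0.028
6: (25 − 36)²/36 = 121/36 = 3.361
7: (52 − 36)²/36 = 256/36 = 7.111
8: (32 − 36)²/36 = 16/36 = 0.444
Sum = 19.11

19.11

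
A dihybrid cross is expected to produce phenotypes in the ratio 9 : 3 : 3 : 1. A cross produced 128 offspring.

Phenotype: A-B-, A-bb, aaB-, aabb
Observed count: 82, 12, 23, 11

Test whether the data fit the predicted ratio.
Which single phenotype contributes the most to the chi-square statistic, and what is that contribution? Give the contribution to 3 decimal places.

A-bb, 6.000

Ratio total = 16. Expected counts: 128×9/16 = 72, 128×3/16 = 24, 128×3/16 = 24, 128×1/16 = 8.
A-B-: (82 − 72)²/72 = 100/72 = 1.3889
A-bb: (12 − 24)²/24 = 144/24 = 6.0000
aaB-: (23 − 24)²/24 = 1/24 = 0.0417
aabb: (11 − 8)²/8 = 9/8 = 1.1250
The largest term is for A-bb: 6.000.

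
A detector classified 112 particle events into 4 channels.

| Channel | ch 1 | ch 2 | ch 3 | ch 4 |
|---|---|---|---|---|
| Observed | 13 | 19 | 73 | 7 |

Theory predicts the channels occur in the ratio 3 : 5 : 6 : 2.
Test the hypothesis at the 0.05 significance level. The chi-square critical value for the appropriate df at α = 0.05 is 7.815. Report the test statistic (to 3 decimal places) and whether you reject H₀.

Ratio total = 16. Expected counts: 112×3/16 = 21, 112×5/16 = 35, 112×6/16 = 42, 112×2/16 = 14.
χ² = (13−21)²/21 + (19−35)²/35 + (73−42)²/42 + (7−14)²/14
   = 3.0476 + 7.3143 + 22.8810 + 3.5000
Sum = 36.743
df = 3. Since 36.743 > 7.815, we reject H₀.

36.743; reject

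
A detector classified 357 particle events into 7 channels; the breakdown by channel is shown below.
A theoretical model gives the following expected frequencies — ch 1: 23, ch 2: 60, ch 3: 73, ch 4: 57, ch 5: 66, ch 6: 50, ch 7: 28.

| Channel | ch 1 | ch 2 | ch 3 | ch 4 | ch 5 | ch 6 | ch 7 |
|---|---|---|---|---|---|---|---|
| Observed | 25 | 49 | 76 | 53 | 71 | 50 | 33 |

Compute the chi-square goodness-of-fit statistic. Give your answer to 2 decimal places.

cat         O        E   (O−E)²/E
ch 1       25       23      0.174
ch 2       49       60      2.017
ch 3       76       73      0.123
ch 4       53       57      0.281
ch 5       71       66      0.379
ch 6       50       50      0.000
ch 7       33       28      0.893
Sum = 3.87

3.87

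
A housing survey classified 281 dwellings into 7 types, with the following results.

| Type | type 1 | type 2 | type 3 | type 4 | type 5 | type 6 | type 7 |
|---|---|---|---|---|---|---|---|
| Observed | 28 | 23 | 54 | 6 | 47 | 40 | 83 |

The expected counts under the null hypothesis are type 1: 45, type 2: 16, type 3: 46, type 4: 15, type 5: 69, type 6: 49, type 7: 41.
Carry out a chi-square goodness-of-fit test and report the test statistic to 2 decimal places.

cat         O        E   (O−E)²/E
type 1     28       45      6.422
type 2     23       16      3.063
type 3     54       46      1.391
type 4      6       15      5.400
type 5     47       69      7.014
type 6     40       49      1.653
type 7     83       41     43.024
Sum = 67.97

67.97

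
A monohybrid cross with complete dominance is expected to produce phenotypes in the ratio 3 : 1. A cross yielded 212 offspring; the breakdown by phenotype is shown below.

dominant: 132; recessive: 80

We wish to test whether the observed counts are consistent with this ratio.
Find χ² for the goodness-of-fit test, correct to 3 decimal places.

18.340

Ratio total = 4. Expected counts: 212×3/4 = 159, 212×1/4 = 53.
χ² = (132−159)²/159 + (80−53)²/53
   = 4.5849 + 13.7547
Sum = 18.340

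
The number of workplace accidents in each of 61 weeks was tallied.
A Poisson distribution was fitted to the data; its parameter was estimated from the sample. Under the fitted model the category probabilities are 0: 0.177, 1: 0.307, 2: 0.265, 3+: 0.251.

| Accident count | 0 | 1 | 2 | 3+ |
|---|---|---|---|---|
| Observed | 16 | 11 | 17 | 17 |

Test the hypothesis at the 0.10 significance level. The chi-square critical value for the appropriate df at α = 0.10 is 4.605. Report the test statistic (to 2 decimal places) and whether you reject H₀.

Expected counts E_i = n·p_i: 61×0.177 = 10.797, 61×0.307 = 18.727, 61×0.265 = 16.165, 61×0.251 = 15.311.
χ² = (16−10.797)²/10.797 + (11−18.727)²/18.727 + (17−16.165)²/16.165 + (17−15.311)²/15.311
   = 2.507 + 3.188 + 0.043 + 0.186
Sum = 5.92
df = 2. Since 5.92 > 4.605, we reject H₀.

5.92; reject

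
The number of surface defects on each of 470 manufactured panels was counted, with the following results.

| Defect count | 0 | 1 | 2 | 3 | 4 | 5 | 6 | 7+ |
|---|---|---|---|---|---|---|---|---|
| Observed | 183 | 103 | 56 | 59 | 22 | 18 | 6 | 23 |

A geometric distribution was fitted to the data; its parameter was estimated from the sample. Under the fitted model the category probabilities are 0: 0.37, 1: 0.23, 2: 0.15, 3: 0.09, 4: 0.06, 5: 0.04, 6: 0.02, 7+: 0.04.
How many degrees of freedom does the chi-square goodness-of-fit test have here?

There are k = 8 categories and 1 parameter estimated from the data, so df = 8 − 1 − 1 = 6.

6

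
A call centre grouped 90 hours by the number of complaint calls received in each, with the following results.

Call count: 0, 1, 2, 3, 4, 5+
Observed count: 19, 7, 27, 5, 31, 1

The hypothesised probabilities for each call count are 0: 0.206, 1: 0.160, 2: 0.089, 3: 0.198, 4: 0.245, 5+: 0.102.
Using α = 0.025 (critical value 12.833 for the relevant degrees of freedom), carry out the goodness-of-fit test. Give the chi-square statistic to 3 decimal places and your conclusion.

Expected counts E_i = n·p_i: 90×0.206 = 18.54, 90×0.160 = 14.4, 90×0.089 = 8.01, 90×0.198 = 17.82, 90×0.245 = 22.05, 90×0.102 = 9.18.
cat         O        E   (O−E)²/E
0          19    18.54     0.0114
1           7     14.4     3.8028
2          27     8.01    45.0212
3           5    17.82     9.2229
4          31    22.05     3.6328
5+          1     9.18     7.2889
Sum = 68.980
df = 5. Since 68.980 > 12.833, we reject H₀.

68.980; reject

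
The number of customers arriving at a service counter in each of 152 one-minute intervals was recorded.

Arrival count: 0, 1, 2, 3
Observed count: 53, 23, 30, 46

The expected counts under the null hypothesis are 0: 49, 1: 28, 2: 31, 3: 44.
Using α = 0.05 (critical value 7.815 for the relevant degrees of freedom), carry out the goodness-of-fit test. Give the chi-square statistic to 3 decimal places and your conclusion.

cat         O        E   (O−E)²/E
0          53       49     0.3265
1          23       28     0.8929
2          30       31     0.0323
3          46       44     0.0909
Sum = 1.343
df = 3. Since 1.343 < 7.815, we do not reject H₀.

1.343; do not reject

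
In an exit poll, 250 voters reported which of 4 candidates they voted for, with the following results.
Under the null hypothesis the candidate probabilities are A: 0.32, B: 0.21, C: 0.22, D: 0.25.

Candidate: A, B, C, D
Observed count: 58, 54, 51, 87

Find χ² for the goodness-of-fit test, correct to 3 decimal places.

Expected counts E_i = n·p_i: 250×0.32 = 80, 250×0.21 = 52.5, 250×0.22 = 55, 250×0.25 = 62.5.
cat         O        E   (O−E)²/E
A          58       80     6.0500
B          54     52.5     0.0429
C          51       55     0.2909
D          87     62.5     9.6040
Sum = 15.988

15.988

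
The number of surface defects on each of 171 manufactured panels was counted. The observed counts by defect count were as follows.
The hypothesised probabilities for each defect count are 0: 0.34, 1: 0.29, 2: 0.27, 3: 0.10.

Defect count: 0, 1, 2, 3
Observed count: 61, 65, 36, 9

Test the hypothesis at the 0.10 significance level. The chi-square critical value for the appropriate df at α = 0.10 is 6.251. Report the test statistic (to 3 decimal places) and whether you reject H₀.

11.006; reject

Expected counts E_i = n·p_i: 171×0.34 = 58.14, 171×0.29 = 49.59, 171×0.27 = 46.17, 171×0.10 = 17.1.
χ² = (61−58.14)²/58.14 + (65−49.59)²/49.59 + (36−46.17)²/46.17 + (9−17.1)²/17.1
   = 0.1407 + 4.7886 + 2.2402 + 3.8368
Sum = 11.006
df = 3. Since 11.006 > 6.251, we reject H₀.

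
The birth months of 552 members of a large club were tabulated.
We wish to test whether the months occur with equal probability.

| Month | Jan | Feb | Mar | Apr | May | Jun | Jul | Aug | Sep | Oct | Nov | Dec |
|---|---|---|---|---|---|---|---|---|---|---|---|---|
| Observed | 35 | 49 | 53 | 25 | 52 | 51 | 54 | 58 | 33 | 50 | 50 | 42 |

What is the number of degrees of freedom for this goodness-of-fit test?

11

There are k = 12 categories and no parameters were estimated from the data, so df = 12 − 1 = 11.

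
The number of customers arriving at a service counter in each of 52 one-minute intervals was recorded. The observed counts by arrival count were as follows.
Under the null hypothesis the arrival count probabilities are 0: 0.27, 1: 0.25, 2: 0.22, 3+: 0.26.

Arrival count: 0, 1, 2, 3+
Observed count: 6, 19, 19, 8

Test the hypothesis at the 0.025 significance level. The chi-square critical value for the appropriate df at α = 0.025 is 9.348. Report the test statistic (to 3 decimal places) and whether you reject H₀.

14.623; reject

Expected counts E_i = n·p_i: 52×0.27 = 14.04, 52×0.25 = 13, 52×0.22 = 11.44, 52×0.26 = 13.52.
cat         O        E   (O−E)²/E
0           6    14.04     4.6041
1          19       13     2.7692
2          19    11.44     4.9959
3+          8    13.52     2.2537
Sum = 14.623
df = 3. Since 14.623 > 9.348, we reject H₀.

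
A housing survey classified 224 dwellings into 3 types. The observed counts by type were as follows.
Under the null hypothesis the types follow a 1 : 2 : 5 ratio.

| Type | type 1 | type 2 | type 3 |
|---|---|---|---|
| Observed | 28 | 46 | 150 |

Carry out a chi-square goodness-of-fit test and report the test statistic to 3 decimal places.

2.500

Ratio total = 8. Expected counts: 224×1/8 = 28, 224×2/8 = 56, 224×5/8 = 140.
χ² = (28−28)²/28 + (46−56)²/56 + (150−140)²/140
   = 0.0000 + 1.7857 + 0.7143
Sum = 2.500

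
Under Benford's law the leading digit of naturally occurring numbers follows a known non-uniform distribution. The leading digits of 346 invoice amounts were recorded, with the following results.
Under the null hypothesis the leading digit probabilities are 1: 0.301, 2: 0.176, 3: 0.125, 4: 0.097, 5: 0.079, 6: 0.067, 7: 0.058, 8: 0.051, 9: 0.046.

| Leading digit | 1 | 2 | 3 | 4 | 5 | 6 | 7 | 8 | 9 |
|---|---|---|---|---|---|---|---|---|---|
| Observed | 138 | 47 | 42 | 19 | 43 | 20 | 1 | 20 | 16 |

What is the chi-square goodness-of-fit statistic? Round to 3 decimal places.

48.378

Expected counts E_i = n·p_i: 346×0.301 = 104.146, 346×0.176 = 60.896, 346×0.125 = 43.25, 346×0.097 = 33.562, 346×0.079 = 27.334, 346×0.067 = 23.182, 346×0.058 = 20.068, 346×0.051 = 17.646, 346×0.046 = 15.916.
cat         O        E   (O−E)²/E
1         138  104.146    11.0047
2          47   60.896     3.1710
3          42    43.25     0.0361
4          19   33.562     6.3182
5          43   27.334     8.9787
6          20   23.182     0.4368
7           1   20.068    18.1178
8          20   17.646     0.3140
9          16   15.916     0.0004
Sum = 48.378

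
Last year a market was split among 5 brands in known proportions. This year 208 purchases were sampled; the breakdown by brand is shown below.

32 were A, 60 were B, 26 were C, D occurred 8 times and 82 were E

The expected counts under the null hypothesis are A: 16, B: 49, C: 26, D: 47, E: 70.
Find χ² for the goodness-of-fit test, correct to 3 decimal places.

52.888

A: (32 − 16)²/16 = 256/16 = 16.0000
B: (60 − 49)²/49 = 121/49 = 2.4694
C: (26 − 26)²/26 = 0/26 = 0.0000
D: (8 − 47)²/47 = 1521/47 = 32.3617
E: (82 − 70)²/70 = 144/70 = 2.0571
Sum = 52.888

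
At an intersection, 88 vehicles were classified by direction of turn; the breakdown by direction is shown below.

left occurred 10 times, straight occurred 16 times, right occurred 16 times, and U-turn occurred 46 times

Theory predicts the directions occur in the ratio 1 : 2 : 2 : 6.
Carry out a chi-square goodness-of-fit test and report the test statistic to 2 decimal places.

0.58

Ratio total = 11. Expected counts: 88×1/11 = 8, 88×2/11 = 16, 88×2/11 = 16, 88×6/11 = 48.
cat           O        E   (O−E)²/E
left         10        8      0.500
straight     16       16      0.000
right        16       16      0.000
U-turn       46       48      0.083
Sum = 0.58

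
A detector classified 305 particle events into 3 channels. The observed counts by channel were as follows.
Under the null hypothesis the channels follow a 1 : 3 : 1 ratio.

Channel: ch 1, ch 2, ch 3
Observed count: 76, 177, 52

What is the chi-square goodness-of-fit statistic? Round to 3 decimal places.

5.213

Ratio total = 5. Expected counts: 305×1/5 = 61, 305×3/5 = 183, 305×1/5 = 61.
ch 1: (76 − 61)²/61 = 225/61 = 3.6885
ch 2: (177 − 183)²/183 = 36/183 = 0.1967
ch 3: (52 − 61)²/61 = 81/61 = 1.3279
Sum = 5.213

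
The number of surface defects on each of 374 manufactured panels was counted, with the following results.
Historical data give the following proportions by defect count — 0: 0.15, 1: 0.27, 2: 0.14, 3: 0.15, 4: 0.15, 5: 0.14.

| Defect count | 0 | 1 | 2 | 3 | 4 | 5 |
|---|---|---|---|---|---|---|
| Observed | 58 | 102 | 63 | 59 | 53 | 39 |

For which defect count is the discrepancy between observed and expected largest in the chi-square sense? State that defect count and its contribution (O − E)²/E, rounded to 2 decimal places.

5, 3.41

Expected counts E_i = n·p_i: 374×0.15 = 56.1, 374×0.27 = 100.98, 374×0.14 = 52.36, 374×0.15 = 56.1, 374×0.15 = 56.1, 374×0.14 = 52.36.
χ² = (58−56.1)²/56.1 + (102−100.98)²/100.98 + (63−52.36)²/52.36 + (59−56.1)²/56.1 + (53−56.1)²/56.1 + (39−52.36)²/52.36
   = 0.064 + 0.010 + 2.162 + 0.150 + 0.171 + 3.409
The largest term is for 5: 3.41.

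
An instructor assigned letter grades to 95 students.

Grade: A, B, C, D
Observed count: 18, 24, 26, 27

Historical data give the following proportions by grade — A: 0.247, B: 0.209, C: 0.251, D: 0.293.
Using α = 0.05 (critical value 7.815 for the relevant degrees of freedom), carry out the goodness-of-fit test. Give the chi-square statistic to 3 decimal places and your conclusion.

2.358; do not reject

Expected counts E_i = n·p_i: 95×0.247 = 23.465, 95×0.209 = 19.855, 95×0.251 = 23.845, 95×0.293 = 27.835.
A: (18 − 23.465)²/23.465 = 29.866225/23.465 = 1.2728
B: (24 − 19.855)²/19.855 = 17.181025/19.855 = 0.8653
C: (26 − 23.845)²/23.845 = 4.644025/23.845 = 0.1948
D: (27 − 27.835)²/27.835 = 0.697225/27.835 = 0.0250
Sum = 2.358
df = 3. Since 2.358 < 7.815, we do not reject H₀.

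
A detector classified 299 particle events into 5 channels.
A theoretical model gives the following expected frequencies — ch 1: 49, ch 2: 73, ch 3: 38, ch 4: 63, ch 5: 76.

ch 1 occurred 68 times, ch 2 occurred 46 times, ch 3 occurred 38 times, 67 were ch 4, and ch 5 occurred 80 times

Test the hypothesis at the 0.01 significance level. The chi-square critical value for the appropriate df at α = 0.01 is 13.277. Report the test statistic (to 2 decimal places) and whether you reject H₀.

17.82; reject

χ² = (68−49)²/49 + (46−73)²/73 + (38−38)²/38 + (67−63)²/63 + (80−76)²/76
   = 7.367 + 9.986 + 0.000 + 0.254 + 0.211
Sum = 17.82
df = 4. Since 17.82 > 13.277, we reject H₀.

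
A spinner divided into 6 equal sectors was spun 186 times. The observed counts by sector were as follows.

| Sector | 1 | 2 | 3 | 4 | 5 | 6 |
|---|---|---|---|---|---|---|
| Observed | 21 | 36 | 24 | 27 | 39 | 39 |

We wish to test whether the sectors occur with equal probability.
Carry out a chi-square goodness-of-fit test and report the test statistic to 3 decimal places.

Expected count for each of the 6 categories: 186/6 = 31.
cat         O        E   (O−E)²/E
1          21       31     3.2258
2          36       31     0.8065
3          24       31     1.5806
4          27       31     0.5161
5          39       31     2.0645
6          39       31     2.0645
Sum = 10.258

10.258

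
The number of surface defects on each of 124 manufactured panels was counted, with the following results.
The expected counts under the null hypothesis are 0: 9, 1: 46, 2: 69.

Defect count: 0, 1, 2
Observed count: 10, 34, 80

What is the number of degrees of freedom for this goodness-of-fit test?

2

There are k = 3 categories and no parameters were estimated from the data, so df = 3 − 1 = 2.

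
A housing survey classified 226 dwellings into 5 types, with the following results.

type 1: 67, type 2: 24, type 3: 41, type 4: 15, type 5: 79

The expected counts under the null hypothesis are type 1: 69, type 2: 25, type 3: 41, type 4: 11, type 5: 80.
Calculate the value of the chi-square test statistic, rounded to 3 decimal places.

type 1: (67 − 69)²/69 = 4/69 = 0.0580
type 2: (24 − 25)²/25 = 1/25 = 0.0400
type 3: (41 − 41)²/41 = 0/41 = 0.0000
type 4: (15 − 11)²/11 = 16/11 = 1.4545
type 5: (79 − 80)²/80 = 1/80 = 0.0125
Sum = 1.565

1.565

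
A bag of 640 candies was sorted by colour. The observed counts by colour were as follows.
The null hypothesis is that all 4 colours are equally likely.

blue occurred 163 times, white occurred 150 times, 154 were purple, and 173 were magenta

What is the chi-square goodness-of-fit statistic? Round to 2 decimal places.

Under H₀ each category has probability 1/4, so each expected count is 640/4 = 160.
blue: (163 − 160)²/160 = 9/160 = 0.056
white: (150 − 160)²/160 = 100/160 = 0.625
purple: (154 − 160)²/160 = 36/160 = 0.225
magenta: (173 − 160)²/160 = 169/160 = 1.056
Sum = 1.96

1.96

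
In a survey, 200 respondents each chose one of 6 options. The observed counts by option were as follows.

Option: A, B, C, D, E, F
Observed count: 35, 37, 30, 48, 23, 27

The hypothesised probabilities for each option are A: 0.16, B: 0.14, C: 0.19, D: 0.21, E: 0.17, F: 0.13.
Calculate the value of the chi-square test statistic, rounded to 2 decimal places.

9.31

Expected counts E_i = n·p_i: 200×0.16 = 32, 200×0.14 = 28, 200×0.19 = 38, 200×0.21 = 42, 200×0.17 = 34, 200×0.13 = 26.
χ² = (35−32)²/32 + (37−28)²/28 + (30−38)²/38 + (48−42)²/42 + (23−34)²/34 + (27−26)²/26
   = 0.281 + 2.893 + 1.684 + 0.857 + 3.559 + 0.038
Sum = 9.31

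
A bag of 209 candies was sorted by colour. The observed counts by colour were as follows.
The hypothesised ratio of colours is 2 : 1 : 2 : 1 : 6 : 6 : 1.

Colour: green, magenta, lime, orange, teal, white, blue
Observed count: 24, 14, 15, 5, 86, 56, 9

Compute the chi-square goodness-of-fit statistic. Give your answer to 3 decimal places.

14.439

Ratio total = 19. Expected counts: 209×2/19 = 22, 209×1/19 = 11, 209×2/19 = 22, 209×1/19 = 11, 209×6/19 = 66, 209×6/19 = 66, 209×1/19 = 11.
cat          O        E   (O−E)²/E
green       24       22     0.1818
magenta     14       11     0.8182
lime        15       22     2.2273
orange       5       11     3.2727
teal        86       66     6.0606
white       56       66     1.5152
blue         9       11     0.3636
Sum = 14.439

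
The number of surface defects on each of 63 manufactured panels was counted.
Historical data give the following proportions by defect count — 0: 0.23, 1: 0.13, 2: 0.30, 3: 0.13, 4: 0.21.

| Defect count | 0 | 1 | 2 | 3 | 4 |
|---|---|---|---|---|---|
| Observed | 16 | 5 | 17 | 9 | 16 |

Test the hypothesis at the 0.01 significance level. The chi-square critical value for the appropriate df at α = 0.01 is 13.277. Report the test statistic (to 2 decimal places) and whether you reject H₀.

Expected counts E_i = n·p_i: 63×0.23 = 14.49, 63×0.13 = 8.19, 63×0.30 = 18.9, 63×0.13 = 8.19, 63×0.21 = 13.23.
χ² = (16−14.49)²/14.49 + (5−8.19)²/8.19 + (17−18.9)²/18.9 + (9−8.19)²/8.19 + (16−13.23)²/13.23
   = 0.157 + 1.243 + 0.191 + 0.080 + 0.580
Sum = 2.25
df = 4. Since 2.25 < 13.277, we do not reject H₀.

2.25; do not reject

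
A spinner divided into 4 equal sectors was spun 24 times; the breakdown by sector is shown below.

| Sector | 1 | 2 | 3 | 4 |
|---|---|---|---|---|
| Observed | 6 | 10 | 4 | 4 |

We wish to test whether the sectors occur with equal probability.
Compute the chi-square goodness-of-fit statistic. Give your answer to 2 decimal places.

Under H₀ each category has probability 1/4, so each expected count is 24/4 = 6.
χ² = (6−6)²/6 + (10−6)²/6 + (4−6)²/6 + (4−6)²/6
   = 0.000 + 2.667 + 0.667 + 0.667
Sum = 4.00

4.00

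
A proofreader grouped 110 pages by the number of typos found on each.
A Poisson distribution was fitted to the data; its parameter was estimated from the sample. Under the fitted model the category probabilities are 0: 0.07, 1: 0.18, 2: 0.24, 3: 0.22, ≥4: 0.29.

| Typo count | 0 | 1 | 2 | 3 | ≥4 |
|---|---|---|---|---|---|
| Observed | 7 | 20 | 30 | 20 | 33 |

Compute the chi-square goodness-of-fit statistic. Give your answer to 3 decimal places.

1.323

Expected counts E_i = n·p_i: 110×0.07 = 7.7, 110×0.18 = 19.8, 110×0.24 = 26.4, 110×0.22 = 24.2, 110×0.29 = 31.9.
0: (7 − 7.7)²/7.7 = 0.49/7.7 = 0.0636
1: (20 − 19.8)²/19.8 = 0.04/19.8 = 0.0020
2: (30 − 26.4)²/26.4 = 12.96/26.4 = 0.4909
3: (20 − 24.2)²/24.2 = 17.64/24.2 = 0.7289
≥4: (33 − 31.9)²/31.9 = 1.21/31.9 = 0.0379
Sum = 1.323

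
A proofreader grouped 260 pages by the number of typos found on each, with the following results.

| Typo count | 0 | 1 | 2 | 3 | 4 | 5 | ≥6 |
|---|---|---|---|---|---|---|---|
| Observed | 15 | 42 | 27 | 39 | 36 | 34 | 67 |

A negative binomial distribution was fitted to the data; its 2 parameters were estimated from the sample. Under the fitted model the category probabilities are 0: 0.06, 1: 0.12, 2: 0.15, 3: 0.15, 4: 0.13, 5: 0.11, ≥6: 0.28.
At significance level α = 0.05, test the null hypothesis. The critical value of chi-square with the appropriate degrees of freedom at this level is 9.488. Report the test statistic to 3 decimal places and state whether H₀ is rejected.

9.079; do not reject

Expected counts E_i = n·p_i: 260×0.06 = 15.6, 260×0.12 = 31.2, 260×0.15 = 39, 260×0.15 = 39, 260×0.13 = 33.8, 260×0.11 = 28.6, 260×0.28 = 72.8.
χ² = (15−15.6)²/15.6 + (42−31.2)²/31.2 + (27−39)²/39 + (39−39)²/39 + (36−33.8)²/33.8 + (34−28.6)²/28.6 + (67−72.8)²/72.8
   = 0.0231 + 3.7385 + 3.6923 + 0.0000 + 0.1432 + 1.0196 + 0.4621
Sum = 9.079
df = 4. Since 9.079 < 9.488, we do not reject H₀.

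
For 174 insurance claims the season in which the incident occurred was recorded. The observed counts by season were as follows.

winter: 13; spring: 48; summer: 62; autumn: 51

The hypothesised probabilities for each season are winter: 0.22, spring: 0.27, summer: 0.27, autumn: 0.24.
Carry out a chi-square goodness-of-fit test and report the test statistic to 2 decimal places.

Expected counts E_i = n·p_i: 174×0.22 = 38.28, 174×0.27 = 46.98, 174×0.27 = 46.98, 174×0.24 = 41.76.
cat         O        E   (O−E)²/E
winter     13    38.28     16.695
spring     48    46.98      0.022
summer     62    46.98      4.802
autumn     51    41.76      2.044
Sum = 23.56

23.56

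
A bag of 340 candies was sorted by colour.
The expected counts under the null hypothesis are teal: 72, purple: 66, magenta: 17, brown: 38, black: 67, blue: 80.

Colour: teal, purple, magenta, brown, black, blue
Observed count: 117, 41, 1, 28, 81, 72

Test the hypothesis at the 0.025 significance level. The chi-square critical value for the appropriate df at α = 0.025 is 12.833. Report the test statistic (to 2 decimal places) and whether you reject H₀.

cat          O        E   (O−E)²/E
teal       117       72     28.125
purple      41       66      9.470
magenta      1       17     15.059
brown       28       38      2.632
black       81       67      2.925
blue        72       80      0.800
Sum = 59.01
df = 5. Since 59.01 > 12.833, we reject H₀.

59.01; reject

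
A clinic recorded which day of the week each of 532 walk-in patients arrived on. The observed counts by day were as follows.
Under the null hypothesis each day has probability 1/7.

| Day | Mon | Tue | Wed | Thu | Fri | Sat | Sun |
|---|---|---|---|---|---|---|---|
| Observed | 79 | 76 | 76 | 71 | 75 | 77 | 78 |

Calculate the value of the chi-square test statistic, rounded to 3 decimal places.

Expected count for each of the 7 categories: 532/7 = 76.
cat         O        E   (O−E)²/E
Mon        79       76     0.1184
Tue        76       76     0.0000
Wed        76       76     0.0000
Thu        71       76     0.3289
Fri        75       76     0.0132
Sat        77       76     0.0132
Sun        78       76     0.0526
Sum = 0.526

0.526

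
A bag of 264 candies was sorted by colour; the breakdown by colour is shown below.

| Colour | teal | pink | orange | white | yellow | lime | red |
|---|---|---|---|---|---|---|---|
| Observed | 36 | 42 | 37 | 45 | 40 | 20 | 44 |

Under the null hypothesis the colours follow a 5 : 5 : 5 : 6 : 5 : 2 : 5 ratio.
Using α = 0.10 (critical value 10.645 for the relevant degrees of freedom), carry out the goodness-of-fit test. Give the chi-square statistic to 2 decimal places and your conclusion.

2.31; do not reject

Ratio total = 33. Expected counts: 264×5/33 = 40, 264×5/33 = 40, 264×5/33 = 40, 264×6/33 = 48, 264×5/33 = 40, 264×2/33 = 16, 264×5/33 = 40.
cat         O        E   (O−E)²/E
teal       36       40      0.400
pink       42       40      0.100
orange     37       40      0.225
white      45       48      0.188
yellow     40       40      0.000
lime       20       16      1.000
red        44       40      0.400
Sum = 2.31
df = 6. Since 2.31 < 10.645, we do not reject H₀.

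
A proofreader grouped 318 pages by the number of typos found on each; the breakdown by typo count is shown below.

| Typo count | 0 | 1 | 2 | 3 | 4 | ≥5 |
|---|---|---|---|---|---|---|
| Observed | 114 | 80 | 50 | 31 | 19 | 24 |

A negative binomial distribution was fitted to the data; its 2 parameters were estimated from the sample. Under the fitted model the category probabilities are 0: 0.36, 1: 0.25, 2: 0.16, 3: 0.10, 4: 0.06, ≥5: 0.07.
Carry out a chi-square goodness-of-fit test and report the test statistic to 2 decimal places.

Expected counts E_i = n·p_i: 318×0.36 = 114.48, 318×0.25 = 79.5, 318×0.16 = 50.88, 318×0.10 = 31.8, 318×0.06 = 19.08, 318×0.07 = 22.26.
0: (114 − 114.48)²/114.48 = 0.2304/114.48 = 0.002
1: (80 − 79.5)²/79.5 = 0.25/79.5 = 0.003
2: (50 − 50.88)²/50.88 = 0.7744/50.88 = 0.015
3: (31 − 31.8)²/31.8 = 0.64/31.8 = 0.020
4: (19 − 19.08)²/19.08 = 0.0064/19.08 = 0.000
≥5: (24 − 22.26)²/22.26 = 3.0276/22.26 = 0.136
Sum = 0.18

0.18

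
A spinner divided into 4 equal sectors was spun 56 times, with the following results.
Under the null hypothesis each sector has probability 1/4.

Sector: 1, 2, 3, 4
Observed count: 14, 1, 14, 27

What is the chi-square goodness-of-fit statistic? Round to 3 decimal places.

Expected count for each of the 4 categories: 56/4 = 14.
χ² = (14−14)²/14 + (1−14)²/14 + (14−14)²/14 + (27−14)²/14
   = 0.0000 + 12.0714 + 0.0000 + 12.0714
Sum = 24.143

24.143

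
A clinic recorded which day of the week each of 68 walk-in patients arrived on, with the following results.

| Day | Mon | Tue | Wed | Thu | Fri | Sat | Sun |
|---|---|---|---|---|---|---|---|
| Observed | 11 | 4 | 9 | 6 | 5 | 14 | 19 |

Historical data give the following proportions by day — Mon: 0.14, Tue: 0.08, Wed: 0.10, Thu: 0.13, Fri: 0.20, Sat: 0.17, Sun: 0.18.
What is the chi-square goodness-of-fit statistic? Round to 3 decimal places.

11.922

Expected counts E_i = n·p_i: 68×0.14 = 9.52, 68×0.08 = 5.44, 68×0.10 = 6.8, 68×0.13 = 8.84, 68×0.20 = 13.6, 68×0.17 = 11.56, 68×0.18 = 12.24.
Mon: (11 − 9.52)²/9.52 = 2.1904/9.52 = 0.2301
Tue: (4 − 5.44)²/5.44 = 2.0736/5.44 = 0.3812
Wed: (9 − 6.8)²/6.8 = 4.84/6.8 = 0.7118
Thu: (6 − 8.84)²/8.84 = 8.0656/8.84 = 0.9124
Fri: (5 − 13.6)²/13.6 = 73.96/13.6 = 5.4382
Sat: (14 − 11.56)²/11.56 = 5.9536/11.56 = 0.5150
Sun: (19 − 12.24)²/12.24 = 45.6976/12.24 = 3.7335
Sum = 11.922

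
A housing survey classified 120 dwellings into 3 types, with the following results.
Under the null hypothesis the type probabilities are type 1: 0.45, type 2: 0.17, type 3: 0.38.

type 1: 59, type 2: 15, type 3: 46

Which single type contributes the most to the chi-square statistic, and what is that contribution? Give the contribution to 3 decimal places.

type 2, 1.429

Expected counts E_i = n·p_i: 120×0.45 = 54, 120×0.17 = 20.4, 120×0.38 = 45.6.
type 1: (59 − 54)²/54 = 25/54 = 0.4630
type 2: (15 − 20.4)²/20.4 = 29.16/20.4 = 1.4294
type 3: (46 − 45.6)²/45.6 = 0.16/45.6 = 0.0035
The largest term is for type 2: 1.429.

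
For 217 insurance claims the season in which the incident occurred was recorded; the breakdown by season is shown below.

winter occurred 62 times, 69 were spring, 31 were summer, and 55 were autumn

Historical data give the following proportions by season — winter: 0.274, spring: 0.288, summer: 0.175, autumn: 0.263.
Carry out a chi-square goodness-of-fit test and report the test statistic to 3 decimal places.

Expected counts E_i = n·p_i: 217×0.274 = 59.458, 217×0.288 = 62.496, 217×0.175 = 37.975, 217×0.263 = 57.071.
χ² = (62−59.458)²/59.458 + (69−62.496)²/62.496 + (31−37.975)²/37.975 + (55−57.071)²/57.071
   = 0.1087 + 0.6769 + 1.2811 + 0.0752
Sum = 2.142

2.142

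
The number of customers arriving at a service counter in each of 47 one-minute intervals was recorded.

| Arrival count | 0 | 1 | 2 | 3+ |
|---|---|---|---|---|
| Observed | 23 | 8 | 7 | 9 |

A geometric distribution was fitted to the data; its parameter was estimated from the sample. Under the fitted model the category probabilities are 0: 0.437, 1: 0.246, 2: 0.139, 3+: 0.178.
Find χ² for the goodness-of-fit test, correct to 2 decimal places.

1.47

Expected counts E_i = n·p_i: 47×0.437 = 20.539, 47×0.246 = 11.562, 47×0.139 = 6.533, 47×0.178 = 8.366.
cat         O        E   (O−E)²/E
0          23   20.539      0.295
1           8   11.562      1.097
2           7    6.533      0.033
3+          9    8.366      0.048
Sum = 1.47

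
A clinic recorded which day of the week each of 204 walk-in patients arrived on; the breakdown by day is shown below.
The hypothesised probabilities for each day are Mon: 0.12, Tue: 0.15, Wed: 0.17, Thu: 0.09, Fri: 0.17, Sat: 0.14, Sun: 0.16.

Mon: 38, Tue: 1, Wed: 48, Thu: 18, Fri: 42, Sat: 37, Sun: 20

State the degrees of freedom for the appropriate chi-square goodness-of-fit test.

6

There are k = 7 categories and no parameters were estimated from the data, so df = 7 − 1 = 6.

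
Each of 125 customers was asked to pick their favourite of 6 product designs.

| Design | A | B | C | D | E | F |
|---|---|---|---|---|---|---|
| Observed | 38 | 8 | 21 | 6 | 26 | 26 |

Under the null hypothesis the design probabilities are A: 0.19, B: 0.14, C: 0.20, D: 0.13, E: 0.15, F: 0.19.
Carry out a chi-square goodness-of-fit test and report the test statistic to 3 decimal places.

Expected counts E_i = n·p_i: 125×0.19 = 23.75, 125×0.14 = 17.5, 125×0.20 = 25, 125×0.13 = 16.25, 125×0.15 = 18.75, 125×0.19 = 23.75.
χ² = (38−23.75)²/23.75 + (8−17.5)²/17.5 + (21−25)²/25 + (6−16.25)²/16.25 + (26−18.75)²/18.75 + (26−23.75)²/23.75
   = 8.5500 + 5.1571 + 0.6400 + 6.4654 + 2.8033 + 0.2132
Sum = 23.829

23.829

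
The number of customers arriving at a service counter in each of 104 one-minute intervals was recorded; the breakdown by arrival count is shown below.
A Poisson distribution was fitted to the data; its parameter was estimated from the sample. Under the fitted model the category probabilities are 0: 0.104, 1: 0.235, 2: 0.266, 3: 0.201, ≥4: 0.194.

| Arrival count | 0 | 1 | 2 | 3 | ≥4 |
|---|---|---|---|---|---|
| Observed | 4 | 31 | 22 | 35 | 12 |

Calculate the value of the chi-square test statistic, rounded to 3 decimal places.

Expected counts E_i = n·p_i: 104×0.104 = 10.816, 104×0.235 = 24.44, 104×0.266 = 27.664, 104×0.201 = 20.904, 104×0.194 = 20.176.
0: (4 − 10.816)²/10.816 = 46.457856/10.816 = 4.2953
1: (31 − 24.44)²/24.44 = 43.0336/24.44 = 1.7608
2: (22 − 27.664)²/27.664 = 32.080896/27.664 = 1.1597
3: (35 − 20.904)²/20.904 = 198.697216/20.904 = 9.5052
≥4: (12 − 20.176)²/20.176 = 66.846976/20.176 = 3.3132
Sum = 20.034

20.034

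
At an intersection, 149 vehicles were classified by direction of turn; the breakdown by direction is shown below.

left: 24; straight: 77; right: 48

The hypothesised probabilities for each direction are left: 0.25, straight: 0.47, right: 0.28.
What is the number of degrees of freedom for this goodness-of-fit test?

There are k = 3 categories and no parameters were estimated from the data, so df = 3 − 1 = 2.

2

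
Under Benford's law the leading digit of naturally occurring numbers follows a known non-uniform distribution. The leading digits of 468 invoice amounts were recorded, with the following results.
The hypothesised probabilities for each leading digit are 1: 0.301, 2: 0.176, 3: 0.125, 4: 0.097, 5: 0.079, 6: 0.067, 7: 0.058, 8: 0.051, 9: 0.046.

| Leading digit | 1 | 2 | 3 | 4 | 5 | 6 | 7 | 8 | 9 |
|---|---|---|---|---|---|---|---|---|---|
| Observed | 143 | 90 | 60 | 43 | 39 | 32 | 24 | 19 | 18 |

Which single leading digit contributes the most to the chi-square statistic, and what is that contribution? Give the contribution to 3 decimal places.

8, 0.993

Expected counts E_i = n·p_i: 468×0.301 = 140.868, 468×0.176 = 82.368, 468×0.125 = 58.5, 468×0.097 = 45.396, 468×0.079 = 36.972, 468×0.067 = 31.356, 468×0.058 = 27.144, 468×0.051 = 23.868, 468×0.046 = 21.528.
χ² = (143−140.868)²/140.868 + (90−82.368)²/82.368 + (60−58.5)²/58.5 + (43−45.396)²/45.396 + (39−36.972)²/36.972 + (32−31.356)²/31.356 + (24−27.144)²/27.144 + (19−23.868)²/23.868 + (18−21.528)²/21.528
   = 0.0323 + 0.7072 + 0.0385 + 0.1265 + 0.1112 + 0.0132 + 0.3642 + 0.9929 + 0.5782
The largest term is for 8: 0.993.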